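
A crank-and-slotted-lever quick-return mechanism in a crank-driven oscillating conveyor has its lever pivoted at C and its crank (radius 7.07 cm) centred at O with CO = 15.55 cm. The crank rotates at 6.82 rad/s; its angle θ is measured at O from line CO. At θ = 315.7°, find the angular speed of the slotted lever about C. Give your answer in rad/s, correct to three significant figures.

1.95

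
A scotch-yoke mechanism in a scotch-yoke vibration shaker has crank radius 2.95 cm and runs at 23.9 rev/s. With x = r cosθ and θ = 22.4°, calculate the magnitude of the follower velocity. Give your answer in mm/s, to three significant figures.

1690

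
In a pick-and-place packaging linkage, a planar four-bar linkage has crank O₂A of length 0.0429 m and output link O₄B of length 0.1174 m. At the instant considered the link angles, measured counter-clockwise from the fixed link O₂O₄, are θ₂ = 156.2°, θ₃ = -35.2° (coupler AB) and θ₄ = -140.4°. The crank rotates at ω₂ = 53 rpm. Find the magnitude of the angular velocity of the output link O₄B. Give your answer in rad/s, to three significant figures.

ω₂ = 5.55 rad/s (from 53 rpm).
Differentiating the loop-closure r₂e^{iθ₂}+r₃e^{iθ₃}=r₁+r₄e^{iθ₄} gives r₂ω₂e^{iθ₂}+r₃ω₃e^{iθ₃}=r₄ω₄e^{iθ₄}.
Eliminating the other unknown: ω₄ = r₂ω₂ sin(θ₂−θ₃) / [r₄ sin(θ₄−θ₃)].
Numerator sine = -0.19766; denominator sine = -0.96502.
Result = 0.0429·5.55·(-0.19766) / (0.1174·(-0.96502)) = +0.41541 rad/s; magnitude 0.41541 rad/s.

0.415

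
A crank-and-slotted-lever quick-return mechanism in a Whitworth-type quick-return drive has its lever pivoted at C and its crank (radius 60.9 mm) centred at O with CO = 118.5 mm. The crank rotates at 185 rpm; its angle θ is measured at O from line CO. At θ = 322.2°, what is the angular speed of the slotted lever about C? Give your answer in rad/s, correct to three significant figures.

6.25

ω = 19.37 rad/s (from 185 rpm).
Crank pin A relative to C: A = (d + r cosθ, r sinθ); lever angle φ = atan2(r sinθ, d + r cosθ).
Differentiating tanφ: φ̇ = rω(d cosθ + r)/(d² + r² + 2dr cosθ).
d² + r² + 2dr cosθ = |CA|² = 0.0291556 m²;  d cosθ + r = +0.15453 m.
|ω_lever| = |0.0609·19.37·+0.15453| / 0.0291556 = 6.2534 rad/s.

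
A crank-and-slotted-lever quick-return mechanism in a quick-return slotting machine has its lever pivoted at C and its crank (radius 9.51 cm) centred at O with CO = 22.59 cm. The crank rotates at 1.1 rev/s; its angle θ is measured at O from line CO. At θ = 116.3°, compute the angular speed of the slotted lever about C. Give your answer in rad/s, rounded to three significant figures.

ω = 6.912 rad/s (from 1.1 rev/s).
Crank pin A relative to C: A = (d + r cosθ, r sinθ); lever angle φ = atan2(r sinθ, d + r cosθ).
Differentiating tanφ: φ̇ = rω(d cosθ + r)/(d² + r² + 2dr cosθ).
d² + r² + 2dr cosθ = |CA|² = 0.0410377 m²;  d cosθ + r = -0.0049898 m.
|ω_lever| = |0.0951·6.912·-0.0049898| / 0.0410377 = 0.079919 rad/s.

0.0799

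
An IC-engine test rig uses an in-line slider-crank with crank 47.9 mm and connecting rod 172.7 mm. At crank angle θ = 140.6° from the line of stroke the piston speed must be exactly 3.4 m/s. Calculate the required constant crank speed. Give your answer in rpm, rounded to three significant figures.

1370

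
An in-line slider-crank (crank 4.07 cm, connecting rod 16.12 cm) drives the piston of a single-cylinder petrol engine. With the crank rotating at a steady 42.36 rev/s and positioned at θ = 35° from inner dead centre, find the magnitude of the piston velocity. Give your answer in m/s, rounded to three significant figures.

7.51

ω = 2π·42.4 = 266.2 rad/s
For an in-line slider-crank, x = r cosθ + √(L² − r² sin²θ), so v = −rω sinθ·[1 + r cosθ/√(L² − r² sin²θ)].
With r = 0.0407 m, L = 0.1612 m, θ = 35°: √(L² − r² sin²θ) = 0.1595 m.
v = −0.0407·266.2·0.57358·[1 + 0.0407·0.81915/0.1595] = -7.512 m/s.
|v| = 7.512 m/s.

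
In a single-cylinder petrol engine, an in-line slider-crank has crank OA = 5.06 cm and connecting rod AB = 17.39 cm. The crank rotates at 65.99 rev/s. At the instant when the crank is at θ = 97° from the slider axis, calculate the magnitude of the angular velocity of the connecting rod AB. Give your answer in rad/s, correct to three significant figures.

15.4

ω = 414.6 rad/s (converted from 65.99 rev/s).
The rod makes angle φ with the slider axis where L sinφ = r sinθ; differentiating, L cosφ·φ̇ = r ω cosθ.
L cosφ = √(L² − r² sin²θ) = 0.16649 m.
|ω_rod| = r ω |cosθ| / √(L² − r² sin²θ) = 0.0506·414.6·0.12187/0.16649 = 15.357 rad/s.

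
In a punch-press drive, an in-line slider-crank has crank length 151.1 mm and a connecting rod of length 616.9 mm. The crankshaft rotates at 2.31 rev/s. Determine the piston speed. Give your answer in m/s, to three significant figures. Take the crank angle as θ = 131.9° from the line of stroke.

ω = 2π·2.31 = 14.51 rad/s
For an in-line slider-crank, x = r cosθ + √(L² − r² sin²θ), so v = −rω sinθ·[1 + r cosθ/√(L² − r² sin²θ)].
With r = 0.1511 m, L = 0.6169 m, θ = 131.9°: √(L² − r² sin²θ) = 0.60656 m.
v = −0.1511·14.51·0.74431·[1 + 0.1511·-0.66783/0.60656] = -1.3608 m/s.
|v| = 1.3608 m/s.

1.36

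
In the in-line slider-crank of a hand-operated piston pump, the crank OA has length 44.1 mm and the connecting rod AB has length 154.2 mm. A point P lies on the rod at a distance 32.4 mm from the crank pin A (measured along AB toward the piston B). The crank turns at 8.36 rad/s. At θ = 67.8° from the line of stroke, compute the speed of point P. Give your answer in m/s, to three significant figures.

ω = 8.36 rad/s.  Crank-pin speed |V_A| = rω = 0.36868 m/s, perpendicular to OA.
Rod angle: sinφ = −(r/L) sinθ ⇒ φ = -15.355°; ω_rod = −rω cosθ/√(L²−r²sin²θ) = -0.93682 rad/s.
V_P = V_A + ω_rod × AP, with AP = 0.0324 m along the rod.
Components: V_Px = −rω sinθ − a·ω_rod·sinφ = -0.34938 m/s;  V_Py = rω cosθ + a·ω_rod·cosφ = +0.11003 m/s.
|V_P| = √(V_Px² + V_Py²) = 0.3663 m/s.

0.366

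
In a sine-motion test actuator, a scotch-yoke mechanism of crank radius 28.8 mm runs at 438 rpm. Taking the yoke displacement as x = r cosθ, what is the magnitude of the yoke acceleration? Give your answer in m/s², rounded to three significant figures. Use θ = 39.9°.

46.5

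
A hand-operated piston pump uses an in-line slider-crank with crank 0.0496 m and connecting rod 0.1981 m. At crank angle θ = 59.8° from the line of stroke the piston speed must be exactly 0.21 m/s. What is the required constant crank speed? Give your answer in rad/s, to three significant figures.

For an in-line slider-crank, |v_piston| = rω|sinθ|·[1 + r cosθ/√(L² − r² sin²θ)].
With r = 0.0496 m, L = 0.1981 m, θ = 59.8°: the bracketed kinematic factor |dx/dθ| = 0.048398 m.
ω = v/|dx/dθ| = 0.21/0.048398 = 4.339 rad/s.

4.34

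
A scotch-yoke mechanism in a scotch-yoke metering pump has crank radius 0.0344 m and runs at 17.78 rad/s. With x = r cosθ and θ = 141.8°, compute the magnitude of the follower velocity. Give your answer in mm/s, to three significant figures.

378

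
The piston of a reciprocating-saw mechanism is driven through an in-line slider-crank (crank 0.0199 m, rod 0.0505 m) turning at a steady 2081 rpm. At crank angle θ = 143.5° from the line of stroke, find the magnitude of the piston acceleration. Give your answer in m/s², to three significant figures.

633

ω = 2π·2081/60 = 217.9 rad/s
x(θ) = r cosθ + √(L² − r² sin²θ); with ω constant, a = ω²·d²x/dθ².
d²x/dθ² = −r cosθ − r²(cos2θ)/√u − r⁴ sin²2θ/(4u^{3/2}),  u = L² − r² sin²θ = 0.00241014 m².
Substituting r = 0.0199 m, L = 0.0505 m, θ = 143.5°: d²x/dθ² = +0.013335 m.
a = ω²·d²x/dθ² = (217.9)²·(+0.013335) = +633.29 m/s²;  |a| = 633.29 m/s².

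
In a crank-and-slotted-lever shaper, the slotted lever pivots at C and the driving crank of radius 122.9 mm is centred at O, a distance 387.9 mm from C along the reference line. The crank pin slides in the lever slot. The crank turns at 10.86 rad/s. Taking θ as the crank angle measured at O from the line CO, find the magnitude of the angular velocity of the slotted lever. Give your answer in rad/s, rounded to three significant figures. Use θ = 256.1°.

0.278

ω = 10.86 rad/s
Crank pin A relative to C: A = (d + r cosθ, r sinθ); lever angle φ = atan2(r sinθ, d + r cosθ).
Differentiating tanφ: φ̇ = rω(d cosθ + r)/(d² + r² + 2dr cosθ).
d² + r² + 2dr cosθ = |CA|² = 0.142666 m²;  d cosθ + r = +0.029716 m.
|ω_lever| = |0.1229·10.86·+0.029716| / 0.142666 = 0.278 rad/s.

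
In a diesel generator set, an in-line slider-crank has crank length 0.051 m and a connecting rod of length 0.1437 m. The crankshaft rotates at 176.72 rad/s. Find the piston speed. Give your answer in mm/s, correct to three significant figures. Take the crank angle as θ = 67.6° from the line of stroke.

9530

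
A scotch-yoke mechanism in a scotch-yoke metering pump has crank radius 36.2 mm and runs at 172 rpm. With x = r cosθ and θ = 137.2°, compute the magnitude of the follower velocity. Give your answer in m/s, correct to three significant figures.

ω = 18.01 rad/s (from 172 rpm).
x = r cosθ ⇒ ẋ = −rω sinθ.
|v| = rω|sinθ| = 0.0362·18.01·|sin 137.2°| = 0.44301 m/s.

0.443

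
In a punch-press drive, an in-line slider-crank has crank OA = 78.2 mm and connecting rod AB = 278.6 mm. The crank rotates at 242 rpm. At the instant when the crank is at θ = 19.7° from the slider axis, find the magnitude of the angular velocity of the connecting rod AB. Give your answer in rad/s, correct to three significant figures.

6.73

ω = 25.34 rad/s (converted from 242 rpm).
The rod makes angle φ with the slider axis where L sinφ = r sinθ; differentiating, L cosφ·φ̇ = r ω cosθ.
L cosφ = √(L² − r² sin²θ) = 0.27735 m.
|ω_rod| = r ω |cosθ| / √(L² − r² sin²θ) = 0.0782·25.34·0.94147/0.27735 = 6.7271 rad/s.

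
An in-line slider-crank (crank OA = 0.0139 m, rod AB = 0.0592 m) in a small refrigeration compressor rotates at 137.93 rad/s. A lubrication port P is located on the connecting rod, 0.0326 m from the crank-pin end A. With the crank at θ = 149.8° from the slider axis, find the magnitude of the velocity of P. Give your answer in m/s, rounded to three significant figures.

1.13

ω = 137.9 rad/s.  Crank-pin speed |V_A| = rω = 1.9172 m/s, perpendicular to OA.
Rod angle: sinφ = −(r/L) sinθ ⇒ φ = -6.783°; ω_rod = −rω cosθ/√(L²−r²sin²θ) = +28.187 rad/s.
V_P = V_A + ω_rod × AP, with AP = 0.0326 m along the rod.
Components: V_Px = −rω sinθ − a·ω_rod·sinφ = -0.85587 m/s;  V_Py = rω cosθ + a·ω_rod·cosφ = -0.74454 m/s.
|V_P| = √(V_Px² + V_Py²) = 1.1344 m/s.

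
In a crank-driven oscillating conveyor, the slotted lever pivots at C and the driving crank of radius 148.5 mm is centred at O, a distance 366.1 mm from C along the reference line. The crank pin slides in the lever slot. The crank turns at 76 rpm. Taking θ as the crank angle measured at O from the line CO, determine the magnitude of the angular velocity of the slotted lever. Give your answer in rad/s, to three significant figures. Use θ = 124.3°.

ω = 7.959 rad/s (from 76 rpm).
Crank pin A relative to C: A = (d + r cosθ, r sinθ); lever angle φ = atan2(r sinθ, d + r cosθ).
Differentiating tanφ: φ̇ = rω(d cosθ + r)/(d² + r² + 2dr cosθ).
d² + r² + 2dr cosθ = |CA|² = 0.0948083 m²;  d cosθ + r = -0.057807 m.
|ω_lever| = |0.1485·7.959·-0.057807| / 0.0948083 = 0.72061 rad/s.

0.721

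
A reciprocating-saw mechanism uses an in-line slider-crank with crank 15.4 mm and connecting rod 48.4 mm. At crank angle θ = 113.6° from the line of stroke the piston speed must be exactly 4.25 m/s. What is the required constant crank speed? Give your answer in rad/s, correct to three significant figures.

For an in-line slider-crank, |v_piston| = rω|sinθ|·[1 + r cosθ/√(L² − r² sin²θ)].
With r = 0.0154 m, L = 0.0484 m, θ = 113.6°: the bracketed kinematic factor |dx/dθ| = 0.012233 m.
ω = v/|dx/dθ| = 4.25/0.012233 = 347.43 rad/s.

347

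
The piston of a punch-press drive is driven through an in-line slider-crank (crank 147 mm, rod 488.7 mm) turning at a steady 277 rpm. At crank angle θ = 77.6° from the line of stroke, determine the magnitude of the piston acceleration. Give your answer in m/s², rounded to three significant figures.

8.60

ω = 2π·277/60 = 29.01 rad/s
x(θ) = r cosθ + √(L² − r² sin²θ); with ω constant, a = ω²·d²x/dθ².
d²x/dθ² = −r cosθ − r²(cos2θ)/√u − r⁴ sin²2θ/(4u^{3/2}),  u = L² − r² sin²θ = 0.218215 m².
Substituting r = 0.147 m, L = 0.4887 m, θ = 77.6°: d²x/dθ² = +0.010225 m.
a = ω²·d²x/dθ² = (29.01)²·(+0.010225) = +8.6035 m/s²;  |a| = 8.6035 m/s².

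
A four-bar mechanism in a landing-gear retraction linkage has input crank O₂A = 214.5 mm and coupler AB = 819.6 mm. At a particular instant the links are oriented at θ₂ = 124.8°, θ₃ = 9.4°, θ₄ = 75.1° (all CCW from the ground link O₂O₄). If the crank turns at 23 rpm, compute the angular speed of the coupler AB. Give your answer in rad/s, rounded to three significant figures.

0.527

ω₂ = 2.409 rad/s (from 23 rpm).
Differentiating the loop-closure r₂e^{iθ₂}+r₃e^{iθ₃}=r₁+r₄e^{iθ₄} gives r₂ω₂e^{iθ₂}+r₃ω₃e^{iθ₃}=r₄ω₄e^{iθ₄}.
Eliminating the other unknown: ω₃ = r₂ω₂ sin(θ₄−θ₂) / [r₃ sin(θ₃−θ₄)].
Numerator sine = -0.76267; denominator sine = -0.91140.
Result = 0.2145·2.409·(-0.76267) / (0.8196·(-0.91140)) = +0.52748 rad/s; magnitude 0.52748 rad/s.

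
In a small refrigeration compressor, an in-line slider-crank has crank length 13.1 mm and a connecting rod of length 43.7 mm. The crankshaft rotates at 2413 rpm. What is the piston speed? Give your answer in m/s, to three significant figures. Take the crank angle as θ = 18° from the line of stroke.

ω = 2π·2413/60 = 252.7 rad/s
For an in-line slider-crank, x = r cosθ + √(L² − r² sin²θ), so v = −rω sinθ·[1 + r cosθ/√(L² − r² sin²θ)].
With r = 0.0131 m, L = 0.0437 m, θ = 18°: √(L² − r² sin²θ) = 0.043512 m.
v = −0.0131·252.7·0.30902·[1 + 0.0131·0.95106/0.043512] = -1.3158 m/s.
|v| = 1.3158 m/s.

1.32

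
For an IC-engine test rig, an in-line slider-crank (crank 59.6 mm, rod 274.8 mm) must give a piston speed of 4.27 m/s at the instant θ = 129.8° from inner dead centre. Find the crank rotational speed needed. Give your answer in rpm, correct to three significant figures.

For an in-line slider-crank, |v_piston| = rω|sinθ|·[1 + r cosθ/√(L² − r² sin²θ)].
With r = 0.0596 m, L = 0.2748 m, θ = 129.8°: the bracketed kinematic factor |dx/dθ| = 0.039343 m.
ω = v/|dx/dθ| = 4.27/0.039343 = 108.53 rad/s.
N = 60ω/(2π) = 1036.4 rpm.

1040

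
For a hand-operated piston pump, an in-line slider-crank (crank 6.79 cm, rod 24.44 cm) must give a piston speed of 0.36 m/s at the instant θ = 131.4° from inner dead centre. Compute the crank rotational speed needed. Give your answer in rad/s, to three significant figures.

8.70

For an in-line slider-crank, |v_piston| = rω|sinθ|·[1 + r cosθ/√(L² − r² sin²θ)].
With r = 0.0679 m, L = 0.2444 m, θ = 131.4°: the bracketed kinematic factor |dx/dθ| = 0.041365 m.
ω = v/|dx/dθ| = 0.36/0.041365 = 8.7031 rad/s.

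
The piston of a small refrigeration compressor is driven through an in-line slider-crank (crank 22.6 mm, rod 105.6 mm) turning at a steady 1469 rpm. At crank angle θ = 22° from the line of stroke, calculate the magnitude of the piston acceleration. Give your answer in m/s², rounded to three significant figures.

579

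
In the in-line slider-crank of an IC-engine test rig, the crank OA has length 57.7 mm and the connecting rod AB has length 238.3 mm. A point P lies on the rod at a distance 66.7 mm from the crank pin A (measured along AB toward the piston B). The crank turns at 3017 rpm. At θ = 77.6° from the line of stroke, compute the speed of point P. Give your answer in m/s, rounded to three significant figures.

ω = 315.9 rad/s.  Crank-pin speed |V_A| = rω = 18.23 m/s, perpendicular to OA.
Rod angle: sinφ = −(r/L) sinθ ⇒ φ = -13.679°; ω_rod = −rω cosθ/√(L²−r²sin²θ) = -16.907 rad/s.
V_P = V_A + ω_rod × AP, with AP = 0.0667 m along the rod.
Components: V_Px = −rω sinθ − a·ω_rod·sinφ = -18.071 m/s;  V_Py = rω cosθ + a·ω_rod·cosφ = +2.8189 m/s.
|V_P| = √(V_Px² + V_Py²) = 18.29 m/s.

18.3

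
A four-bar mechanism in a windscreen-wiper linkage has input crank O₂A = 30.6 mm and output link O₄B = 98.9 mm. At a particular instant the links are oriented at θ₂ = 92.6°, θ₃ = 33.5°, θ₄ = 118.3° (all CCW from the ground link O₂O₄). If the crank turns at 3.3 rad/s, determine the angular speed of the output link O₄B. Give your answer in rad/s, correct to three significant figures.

0.880

ω₂ = 3.3 rad/s
Differentiating the loop-closure r₂e^{iθ₂}+r₃e^{iθ₃}=r₁+r₄e^{iθ₄} gives r₂ω₂e^{iθ₂}+r₃ω₃e^{iθ₃}=r₄ω₄e^{iθ₄}.
Eliminating the other unknown: ω₄ = r₂ω₂ sin(θ₂−θ₃) / [r₄ sin(θ₄−θ₃)].
Numerator sine = +0.85806; denominator sine = +0.99588.
Result = 0.0306·3.3·(+0.85806) / (0.0989·(+0.99588)) = +0.87973 rad/s; magnitude 0.87973 rad/s.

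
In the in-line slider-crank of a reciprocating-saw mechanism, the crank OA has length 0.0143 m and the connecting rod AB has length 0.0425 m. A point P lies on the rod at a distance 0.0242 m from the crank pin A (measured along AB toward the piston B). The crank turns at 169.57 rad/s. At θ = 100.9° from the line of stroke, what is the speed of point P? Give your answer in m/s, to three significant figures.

2.30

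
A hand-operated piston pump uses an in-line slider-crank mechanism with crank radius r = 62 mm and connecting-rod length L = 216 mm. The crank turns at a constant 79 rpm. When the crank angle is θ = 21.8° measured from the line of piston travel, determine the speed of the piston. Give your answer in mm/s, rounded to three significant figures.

242

ω = 2π·79/60 = 8.273 rad/s
For an in-line slider-crank, x = r cosθ + √(L² − r² sin²θ), so v = −rω sinθ·[1 + r cosθ/√(L² − r² sin²θ)].
With r = 0.062 m, L = 0.216 m, θ = 21.8°: √(L² − r² sin²θ) = 0.21477 m.
v = −0.062·8.273·0.37137·[1 + 0.062·0.92849/0.21477] = -0.24154 m/s.
|v| = 0.24154 m/s = 241.54 mm/s.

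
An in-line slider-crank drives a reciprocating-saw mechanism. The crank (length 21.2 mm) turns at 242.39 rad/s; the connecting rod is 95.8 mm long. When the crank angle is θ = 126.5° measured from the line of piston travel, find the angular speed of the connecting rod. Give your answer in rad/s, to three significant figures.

32.4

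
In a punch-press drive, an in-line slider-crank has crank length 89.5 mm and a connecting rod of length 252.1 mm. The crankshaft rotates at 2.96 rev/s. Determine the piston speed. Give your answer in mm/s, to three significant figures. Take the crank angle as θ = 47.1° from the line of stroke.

1520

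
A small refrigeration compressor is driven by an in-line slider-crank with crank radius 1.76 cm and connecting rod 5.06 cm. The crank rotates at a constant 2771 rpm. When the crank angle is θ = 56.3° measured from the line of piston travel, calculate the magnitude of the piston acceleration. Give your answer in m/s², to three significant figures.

630

ω = 2π·2771/60 = 290.2 rad/s
x(θ) = r cosθ + √(L² − r² sin²θ); with ω constant, a = ω²·d²x/dθ².
d²x/dθ² = −r cosθ − r²(cos2θ)/√u − r⁴ sin²2θ/(4u^{3/2}),  u = L² − r² sin²θ = 0.00234596 m².
Substituting r = 0.0176 m, L = 0.0506 m, θ = 56.3°: d²x/dθ² = -0.0074875 m.
a = ω²·d²x/dθ² = (290.2)²·(-0.0074875) = -630.47 m/s²;  |a| = 630.47 m/s².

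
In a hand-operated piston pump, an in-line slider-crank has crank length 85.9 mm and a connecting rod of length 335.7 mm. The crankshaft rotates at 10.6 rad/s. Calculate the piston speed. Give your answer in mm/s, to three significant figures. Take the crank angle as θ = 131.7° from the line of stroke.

562

ω = 10.6 rad/s
For an in-line slider-crank, x = r cosθ + √(L² − r² sin²θ), so v = −rω sinθ·[1 + r cosθ/√(L² − r² sin²θ)].
With r = 0.0859 m, L = 0.3357 m, θ = 131.7°: √(L² − r² sin²θ) = 0.32952 m.
v = −0.0859·10.6·0.74664·[1 + 0.0859·-0.66523/0.32952] = -0.56195 m/s.
|v| = 0.56195 m/s = 561.95 mm/s.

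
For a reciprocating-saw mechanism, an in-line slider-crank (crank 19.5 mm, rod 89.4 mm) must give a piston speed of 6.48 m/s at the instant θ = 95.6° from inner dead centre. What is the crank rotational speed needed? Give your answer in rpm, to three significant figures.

For an in-line slider-crank, |v_piston| = rω|sinθ|·[1 + r cosθ/√(L² − r² sin²θ)].
With r = 0.0195 m, L = 0.0894 m, θ = 95.6°: the bracketed kinematic factor |dx/dθ| = 0.018984 m.
ω = v/|dx/dθ| = 6.48/0.018984 = 341.34 rad/s.
N = 60ω/(2π) = 3259.6 rpm.

3260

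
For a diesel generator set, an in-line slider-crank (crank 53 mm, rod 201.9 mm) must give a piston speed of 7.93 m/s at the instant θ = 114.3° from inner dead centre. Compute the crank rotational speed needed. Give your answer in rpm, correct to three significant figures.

1760

For an in-line slider-crank, |v_piston| = rω|sinθ|·[1 + r cosθ/√(L² − r² sin²θ)].
With r = 0.053 m, L = 0.2019 m, θ = 114.3°: the bracketed kinematic factor |dx/dθ| = 0.04293 m.
ω = v/|dx/dθ| = 7.93/0.04293 = 184.72 rad/s.
N = 60ω/(2π) = 1763.9 rpm.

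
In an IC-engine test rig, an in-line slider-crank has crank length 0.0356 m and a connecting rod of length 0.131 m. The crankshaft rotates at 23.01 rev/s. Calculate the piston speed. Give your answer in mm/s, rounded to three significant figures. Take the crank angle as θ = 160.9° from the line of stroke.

ω = 2π·23 = 144.6 rad/s
For an in-line slider-crank, x = r cosθ + √(L² − r² sin²θ), so v = −rω sinθ·[1 + r cosθ/√(L² − r² sin²θ)].
With r = 0.0356 m, L = 0.131 m, θ = 160.9°: √(L² − r² sin²θ) = 0.13048 m.
v = −0.0356·144.6·0.32722·[1 + 0.0356·-0.94495/0.13048] = -1.25 m/s.
|v| = 1.25 m/s = 1250 mm/s.

1250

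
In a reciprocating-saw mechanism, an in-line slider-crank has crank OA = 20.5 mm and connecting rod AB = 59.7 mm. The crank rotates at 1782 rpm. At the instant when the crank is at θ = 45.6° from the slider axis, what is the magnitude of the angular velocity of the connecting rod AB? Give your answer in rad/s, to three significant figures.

46.2

ω = 186.6 rad/s (converted from 1782 rpm).
The rod makes angle φ with the slider axis where L sinφ = r sinθ; differentiating, L cosφ·φ̇ = r ω cosθ.
L cosφ = √(L² − r² sin²θ) = 0.057875 m.
|ω_rod| = r ω |cosθ| / √(L² − r² sin²θ) = 0.0205·186.6·0.69966/0.057875 = 46.247 rad/s.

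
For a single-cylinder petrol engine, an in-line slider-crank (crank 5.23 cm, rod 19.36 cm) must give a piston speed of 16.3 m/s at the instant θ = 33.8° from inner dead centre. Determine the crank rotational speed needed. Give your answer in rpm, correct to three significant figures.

For an in-line slider-crank, |v_piston| = rω|sinθ|·[1 + r cosθ/√(L² − r² sin²θ)].
With r = 0.0523 m, L = 0.1936 m, θ = 33.8°: the bracketed kinematic factor |dx/dθ| = 0.035701 m.
ω = v/|dx/dθ| = 16.3/0.035701 = 456.58 rad/s.
N = 60ω/(2π) = 4360 rpm.

4360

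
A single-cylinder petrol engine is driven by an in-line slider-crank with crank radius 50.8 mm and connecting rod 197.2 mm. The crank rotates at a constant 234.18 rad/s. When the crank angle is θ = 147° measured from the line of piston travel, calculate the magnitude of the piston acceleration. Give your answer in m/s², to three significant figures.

2030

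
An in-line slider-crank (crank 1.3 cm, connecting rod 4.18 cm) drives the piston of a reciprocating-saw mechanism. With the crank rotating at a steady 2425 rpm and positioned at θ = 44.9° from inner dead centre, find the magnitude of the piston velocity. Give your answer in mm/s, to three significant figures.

ω = 2π·2425/60 = 253.9 rad/s
For an in-line slider-crank, x = r cosθ + √(L² − r² sin²θ), so v = −rω sinθ·[1 + r cosθ/√(L² − r² sin²θ)].
With r = 0.013 m, L = 0.0418 m, θ = 44.9°: √(L² − r² sin²θ) = 0.04078 m.
v = −0.013·253.9·0.70587·[1 + 0.013·0.70834/0.04078] = -2.8565 m/s.
|v| = 2.8565 m/s = 2856.5 mm/s.

2860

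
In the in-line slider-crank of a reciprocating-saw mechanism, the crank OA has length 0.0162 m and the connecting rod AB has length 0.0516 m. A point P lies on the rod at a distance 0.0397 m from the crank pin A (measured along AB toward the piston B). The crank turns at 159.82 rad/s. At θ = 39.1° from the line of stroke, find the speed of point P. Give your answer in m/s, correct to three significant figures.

2.00

ω = 159.8 rad/s.  Crank-pin speed |V_A| = rω = 2.5891 m/s, perpendicular to OA.
Rod angle: sinφ = −(r/L) sinθ ⇒ φ = -11.420°; ω_rod = −rω cosθ/√(L²−r²sin²θ) = -39.725 rad/s.
V_P = V_A + ω_rod × AP, with AP = 0.0397 m along the rod.
Components: V_Px = −rω sinθ − a·ω_rod·sinφ = -1.9451 m/s;  V_Py = rω cosθ + a·ω_rod·cosφ = +0.46337 m/s.
|V_P| = √(V_Px² + V_Py²) = 1.9996 m/s.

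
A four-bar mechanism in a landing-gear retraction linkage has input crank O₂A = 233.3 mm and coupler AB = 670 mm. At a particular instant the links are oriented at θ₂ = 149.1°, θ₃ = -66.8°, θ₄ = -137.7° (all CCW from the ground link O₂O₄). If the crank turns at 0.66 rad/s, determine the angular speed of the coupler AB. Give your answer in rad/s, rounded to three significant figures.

0.233

ω₂ = 0.66 rad/s
Differentiating the loop-closure r₂e^{iθ₂}+r₃e^{iθ₃}=r₁+r₄e^{iθ₄} gives r₂ω₂e^{iθ₂}+r₃ω₃e^{iθ₃}=r₄ω₄e^{iθ₄}.
Eliminating the other unknown: ω₃ = r₂ω₂ sin(θ₄−θ₂) / [r₃ sin(θ₃−θ₄)].
Numerator sine = +0.95732; denominator sine = +0.94495.
Result = 0.2333·0.66·(+0.95732) / (0.67·(+0.94495)) = +0.23283 rad/s; magnitude 0.23283 rad/s.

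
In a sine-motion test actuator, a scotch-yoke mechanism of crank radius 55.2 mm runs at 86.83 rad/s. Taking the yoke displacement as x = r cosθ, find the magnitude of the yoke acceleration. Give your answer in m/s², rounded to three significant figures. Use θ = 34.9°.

341

ω = 86.83 rad/s
x = r cosθ ⇒ ẍ = −rω² cosθ (ω constant).
|a| = rω²|cosθ| = 0.0552·(86.83)²·|cos 34.9°| = 341.33 m/s².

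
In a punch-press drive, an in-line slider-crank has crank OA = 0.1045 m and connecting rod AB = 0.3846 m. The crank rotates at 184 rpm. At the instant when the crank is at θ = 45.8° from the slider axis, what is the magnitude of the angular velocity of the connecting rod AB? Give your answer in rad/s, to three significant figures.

3.72

ω = 19.27 rad/s (converted from 184 rpm).
The rod makes angle φ with the slider axis where L sinφ = r sinθ; differentiating, L cosφ·φ̇ = r ω cosθ.
L cosφ = √(L² − r² sin²θ) = 0.37723 m.
|ω_rod| = r ω |cosθ| / √(L² − r² sin²θ) = 0.1045·19.27·0.69717/0.37723 = 3.7213 rad/s.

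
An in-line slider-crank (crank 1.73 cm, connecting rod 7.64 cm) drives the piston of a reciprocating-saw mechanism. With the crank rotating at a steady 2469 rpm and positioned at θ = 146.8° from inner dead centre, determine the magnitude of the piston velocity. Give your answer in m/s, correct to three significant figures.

ω = 2π·2469/60 = 258.6 rad/s
For an in-line slider-crank, x = r cosθ + √(L² − r² sin²θ), so v = −rω sinθ·[1 + r cosθ/√(L² − r² sin²θ)].
With r = 0.0173 m, L = 0.0764 m, θ = 146.8°: √(L² − r² sin²θ) = 0.07581 m.
v = −0.0173·258.6·0.54756·[1 + 0.0173·-0.83676/0.07581] = -1.9816 m/s.
|v| = 1.9816 m/s.

1.98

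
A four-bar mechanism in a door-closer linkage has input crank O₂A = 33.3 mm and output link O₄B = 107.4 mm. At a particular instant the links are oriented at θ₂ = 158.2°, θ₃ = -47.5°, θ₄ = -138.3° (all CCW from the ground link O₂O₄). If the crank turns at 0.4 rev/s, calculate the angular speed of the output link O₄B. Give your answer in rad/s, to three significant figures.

0.338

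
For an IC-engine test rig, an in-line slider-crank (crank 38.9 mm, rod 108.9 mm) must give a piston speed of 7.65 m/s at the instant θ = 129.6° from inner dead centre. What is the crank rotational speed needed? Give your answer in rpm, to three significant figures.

3190

For an in-line slider-crank, |v_piston| = rω|sinθ|·[1 + r cosθ/√(L² − r² sin²θ)].
With r = 0.0389 m, L = 0.1089 m, θ = 129.6°: the bracketed kinematic factor |dx/dθ| = 0.022874 m.
ω = v/|dx/dθ| = 7.65/0.022874 = 334.44 rad/s.
N = 60ω/(2π) = 3193.7 rpm.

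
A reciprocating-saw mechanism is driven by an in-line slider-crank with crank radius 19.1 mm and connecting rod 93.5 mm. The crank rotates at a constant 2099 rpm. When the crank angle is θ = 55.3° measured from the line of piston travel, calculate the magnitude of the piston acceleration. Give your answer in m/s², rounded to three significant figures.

460

ω = 2π·2099/60 = 219.8 rad/s
x(θ) = r cosθ + √(L² − r² sin²θ); with ω constant, a = ω²·d²x/dθ².
d²x/dθ² = −r cosθ − r²(cos2θ)/√u − r⁴ sin²2θ/(4u^{3/2}),  u = L² − r² sin²θ = 0.00849567 m².
Substituting r = 0.0191 m, L = 0.0935 m, θ = 55.3°: d²x/dθ² = -0.0095179 m.
a = ω²·d²x/dθ² = (219.8)²·(-0.0095179) = -459.86 m/s²;  |a| = 459.86 m/s².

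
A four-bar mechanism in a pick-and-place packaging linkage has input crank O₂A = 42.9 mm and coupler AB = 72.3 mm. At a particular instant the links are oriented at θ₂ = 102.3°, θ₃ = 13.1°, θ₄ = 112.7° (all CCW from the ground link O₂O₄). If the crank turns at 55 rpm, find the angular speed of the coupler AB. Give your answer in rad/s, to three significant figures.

0.626

ω₂ = 5.76 rad/s (from 55 rpm).
Differentiating the loop-closure r₂e^{iθ₂}+r₃e^{iθ₃}=r₁+r₄e^{iθ₄} gives r₂ω₂e^{iθ₂}+r₃ω₃e^{iθ₃}=r₄ω₄e^{iθ₄}.
Eliminating the other unknown: ω₃ = r₂ω₂ sin(θ₄−θ₂) / [r₃ sin(θ₃−θ₄)].
Numerator sine = +0.18052; denominator sine = -0.98600.
Result = 0.0429·5.76·(+0.18052) / (0.0723·(-0.98600)) = -0.62569 rad/s; magnitude 0.62569 rad/s.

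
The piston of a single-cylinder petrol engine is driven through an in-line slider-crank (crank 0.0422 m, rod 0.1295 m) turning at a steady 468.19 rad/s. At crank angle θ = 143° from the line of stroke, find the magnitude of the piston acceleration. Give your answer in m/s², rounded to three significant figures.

ω = 468.2 rad/s
x(θ) = r cosθ + √(L² − r² sin²θ); with ω constant, a = ω²·d²x/dθ².
d²x/dθ² = −r cosθ − r²(cos2θ)/√u − r⁴ sin²2θ/(4u^{3/2}),  u = L² − r² sin²θ = 0.0161253 m².
Substituting r = 0.0422 m, L = 0.1295 m, θ = 143°: d²x/dθ² = +0.029479 m.
a = ω²·d²x/dθ² = (468.2)²·(+0.029479) = +6461.9 m/s²;  |a| = 6461.9 m/s².

6460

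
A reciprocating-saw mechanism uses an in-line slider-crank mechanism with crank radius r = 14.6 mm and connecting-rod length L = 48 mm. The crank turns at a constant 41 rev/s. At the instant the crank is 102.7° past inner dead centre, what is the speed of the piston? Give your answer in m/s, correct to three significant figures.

3.41

ω = 2π·41 = 257.6 rad/s
For an in-line slider-crank, x = r cosθ + √(L² − r² sin²θ), so v = −rω sinθ·[1 + r cosθ/√(L² − r² sin²θ)].
With r = 0.0146 m, L = 0.048 m, θ = 102.7°: √(L² − r² sin²θ) = 0.045838 m.
v = −0.0146·257.6·0.97553·[1 + 0.0146·-0.21985/0.045838] = -3.4122 m/s.
|v| = 3.4122 m/s.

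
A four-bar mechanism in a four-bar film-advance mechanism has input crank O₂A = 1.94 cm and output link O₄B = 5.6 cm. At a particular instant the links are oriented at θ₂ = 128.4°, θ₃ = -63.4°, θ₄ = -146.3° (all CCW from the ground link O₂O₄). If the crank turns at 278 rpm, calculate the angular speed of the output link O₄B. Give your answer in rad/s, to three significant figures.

2.08

ω₂ = 29.11 rad/s (from 278 rpm).
Differentiating the loop-closure r₂e^{iθ₂}+r₃e^{iθ₃}=r₁+r₄e^{iθ₄} gives r₂ω₂e^{iθ₂}+r₃ω₃e^{iθ₃}=r₄ω₄e^{iθ₄}.
Eliminating the other unknown: ω₄ = r₂ω₂ sin(θ₂−θ₃) / [r₄ sin(θ₄−θ₃)].
Numerator sine = -0.20450; denominator sine = -0.99233.
Result = 0.0194·29.11·(-0.20450) / (0.056·(-0.99233)) = +2.0783 rad/s; magnitude 2.0783 rad/s.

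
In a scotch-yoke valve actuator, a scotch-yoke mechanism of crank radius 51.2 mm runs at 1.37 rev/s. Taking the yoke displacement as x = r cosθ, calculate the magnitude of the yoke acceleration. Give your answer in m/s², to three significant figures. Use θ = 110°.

ω = 8.608 rad/s (from 1.37 rev/s).
x = r cosθ ⇒ ẍ = −rω² cosθ (ω constant).
|a| = rω²|cosθ| = 0.0512·(8.608)²·|cos 110°| = 1.2975 m/s².

1.30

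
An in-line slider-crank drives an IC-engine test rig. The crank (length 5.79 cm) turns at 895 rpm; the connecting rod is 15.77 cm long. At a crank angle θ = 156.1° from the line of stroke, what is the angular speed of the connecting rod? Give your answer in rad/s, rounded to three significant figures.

ω = 93.72 rad/s (converted from 895 rpm).
The rod makes angle φ with the slider axis where L sinφ = r sinθ; differentiating, L cosφ·φ̇ = r ω cosθ.
L cosφ = √(L² − r² sin²θ) = 0.15595 m.
|ω_rod| = r ω |cosθ| / √(L² − r² sin²θ) = 0.0579·93.72·0.91425/0.15595 = 31.814 rad/s.

31.8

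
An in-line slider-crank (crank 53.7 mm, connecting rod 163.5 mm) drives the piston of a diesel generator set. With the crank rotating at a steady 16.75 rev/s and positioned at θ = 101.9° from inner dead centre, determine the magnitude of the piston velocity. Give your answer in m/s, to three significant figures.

5.13

ω = 2π·16.8 = 105.2 rad/s
For an in-line slider-crank, x = r cosθ + √(L² − r² sin²θ), so v = −rω sinθ·[1 + r cosθ/√(L² − r² sin²θ)].
With r = 0.0537 m, L = 0.1635 m, θ = 101.9°: √(L² − r² sin²θ) = 0.15483 m.
v = −0.0537·105.2·0.97851·[1 + 0.0537·-0.20620/0.15483] = -5.1346 m/s.
|v| = 5.1346 m/s.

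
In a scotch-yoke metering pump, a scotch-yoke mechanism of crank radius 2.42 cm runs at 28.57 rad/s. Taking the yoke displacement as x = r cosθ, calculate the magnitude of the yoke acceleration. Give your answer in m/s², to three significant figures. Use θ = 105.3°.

5.21

ω = 28.57 rad/s
x = r cosθ ⇒ ẍ = −rω² cosθ (ω constant).
|a| = rω²|cosθ| = 0.0242·(28.57)²·|cos 105.3°| = 5.2123 m/s².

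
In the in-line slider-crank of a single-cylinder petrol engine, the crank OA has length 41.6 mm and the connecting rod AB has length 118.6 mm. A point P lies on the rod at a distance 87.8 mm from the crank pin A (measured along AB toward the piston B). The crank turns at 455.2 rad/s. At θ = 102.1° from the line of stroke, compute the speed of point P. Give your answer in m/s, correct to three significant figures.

ω = 455.2 rad/s.  Crank-pin speed |V_A| = rω = 18.936 m/s, perpendicular to OA.
Rod angle: sinφ = −(r/L) sinθ ⇒ φ = -20.058°; ω_rod = −rω cosθ/√(L²−r²sin²θ) = +35.63 rad/s.
V_P = V_A + ω_rod × AP, with AP = 0.0878 m along the rod.
Components: V_Px = −rω sinθ − a·ω_rod·sinφ = -17.443 m/s;  V_Py = rω cosθ + a·ω_rod·cosφ = -1.0308 m/s.
|V_P| = √(V_Px² + V_Py²) = 17.473 m/s.

17.5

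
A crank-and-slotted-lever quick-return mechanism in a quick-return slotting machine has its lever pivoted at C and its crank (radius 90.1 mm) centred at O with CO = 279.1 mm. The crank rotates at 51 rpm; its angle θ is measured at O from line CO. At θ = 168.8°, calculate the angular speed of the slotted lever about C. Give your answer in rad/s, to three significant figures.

2.41

ω = 5.341 rad/s (from 51 rpm).
Crank pin A relative to C: A = (d + r cosθ, r sinθ); lever angle φ = atan2(r sinθ, d + r cosθ).
Differentiating tanφ: φ̇ = rω(d cosθ + r)/(d² + r² + 2dr cosθ).
d² + r² + 2dr cosθ = |CA|² = 0.0366788 m²;  d cosθ + r = -0.18368 m.
|ω_lever| = |0.0901·5.341·-0.18368| / 0.0366788 = 2.4098 rad/s.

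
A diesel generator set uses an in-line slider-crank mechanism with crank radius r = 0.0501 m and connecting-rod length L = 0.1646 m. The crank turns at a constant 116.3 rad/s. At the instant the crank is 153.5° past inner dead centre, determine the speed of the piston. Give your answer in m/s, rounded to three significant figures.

1.89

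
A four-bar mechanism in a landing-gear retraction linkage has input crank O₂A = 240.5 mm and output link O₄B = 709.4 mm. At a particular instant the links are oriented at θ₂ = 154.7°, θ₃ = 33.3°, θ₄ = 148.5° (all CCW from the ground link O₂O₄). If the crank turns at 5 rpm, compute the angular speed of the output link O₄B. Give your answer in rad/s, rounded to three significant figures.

0.167

ω₂ = 0.5236 rad/s (from 5 rpm).
Differentiating the loop-closure r₂e^{iθ₂}+r₃e^{iθ₃}=r₁+r₄e^{iθ₄} gives r₂ω₂e^{iθ₂}+r₃ω₃e^{iθ₃}=r₄ω₄e^{iθ₄}.
Eliminating the other unknown: ω₄ = r₂ω₂ sin(θ₂−θ₃) / [r₄ sin(θ₄−θ₃)].
Numerator sine = +0.85355; denominator sine = +0.90483.
Result = 0.2405·0.5236·(+0.85355) / (0.7094·(+0.90483)) = +0.16745 rad/s; magnitude 0.16745 rad/s.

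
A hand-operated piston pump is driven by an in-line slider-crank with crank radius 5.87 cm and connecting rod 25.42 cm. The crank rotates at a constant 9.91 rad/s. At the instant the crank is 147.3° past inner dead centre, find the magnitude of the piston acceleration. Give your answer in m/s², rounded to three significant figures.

4.28

ω = 9.91 rad/s
x(θ) = r cosθ + √(L² − r² sin²θ); with ω constant, a = ω²·d²x/dθ².
d²x/dθ² = −r cosθ − r²(cos2θ)/√u − r⁴ sin²2θ/(4u^{3/2}),  u = L² − r² sin²θ = 0.063612 m².
Substituting r = 0.0587 m, L = 0.2542 m, θ = 147.3°: d²x/dθ² = +0.043557 m.
a = ω²·d²x/dθ² = (9.91)²·(+0.043557) = +4.2776 m/s²;  |a| = 4.2776 m/s².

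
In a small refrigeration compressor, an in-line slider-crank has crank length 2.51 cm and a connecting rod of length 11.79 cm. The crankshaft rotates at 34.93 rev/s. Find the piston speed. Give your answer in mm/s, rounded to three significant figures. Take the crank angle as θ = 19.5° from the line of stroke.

2210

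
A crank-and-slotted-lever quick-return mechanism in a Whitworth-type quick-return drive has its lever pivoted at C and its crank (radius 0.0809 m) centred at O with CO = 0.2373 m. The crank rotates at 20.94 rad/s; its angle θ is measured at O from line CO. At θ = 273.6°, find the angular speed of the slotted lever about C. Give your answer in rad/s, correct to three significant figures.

ω = 20.94 rad/s
Crank pin A relative to C: A = (d + r cosθ, r sinθ); lever angle φ = atan2(r sinθ, d + r cosθ).
Differentiating tanφ: φ̇ = rω(d cosθ + r)/(d² + r² + 2dr cosθ).
d² + r² + 2dr cosθ = |CA|² = 0.065267 m²;  d cosθ + r = +0.0958 m.
|ω_lever| = |0.0809·20.94·+0.0958| / 0.065267 = 2.4866 rad/s.

2.49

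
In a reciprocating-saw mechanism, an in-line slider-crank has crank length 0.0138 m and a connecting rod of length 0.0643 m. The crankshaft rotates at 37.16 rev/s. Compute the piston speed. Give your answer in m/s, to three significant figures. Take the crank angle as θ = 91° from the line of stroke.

ω = 2π·37.2 = 233.5 rad/s
For an in-line slider-crank, x = r cosθ + √(L² − r² sin²θ), so v = −rω sinθ·[1 + r cosθ/√(L² − r² sin²θ)].
With r = 0.0138 m, L = 0.0643 m, θ = 91°: √(L² − r² sin²θ) = 0.062802 m.
v = −0.0138·233.5·0.99985·[1 + 0.0138·-0.01745/0.062802] = -3.2092 m/s.
|v| = 3.2092 m/s.

3.21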